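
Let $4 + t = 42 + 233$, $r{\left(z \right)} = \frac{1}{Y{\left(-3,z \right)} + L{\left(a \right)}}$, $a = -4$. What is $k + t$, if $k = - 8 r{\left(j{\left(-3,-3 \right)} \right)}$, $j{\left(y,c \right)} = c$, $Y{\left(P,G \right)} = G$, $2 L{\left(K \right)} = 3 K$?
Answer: $\frac{2447}{9} \approx 271.89$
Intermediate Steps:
$L{\left(K \right)} = \frac{3 K}{2}$
$r{\left(z \right)} = \frac{1}{-6 + z}$ ($r{\left(z \right)} = \frac{1}{z + \frac{3}{2} \left(-4\right)} = \frac{1}{z - 6} = \frac{1}{-6 + z}$)
$k = \frac{8}{9}$ ($k = - \frac{8}{-6 - 3} = - \frac{8}{-9} = \left(-8\right) \left(- \frac{1}{9}\right) = \frac{8}{9} \approx 0.88889$)
$t = 271$ ($t = -4 + \left(42 + 233\right) = -4 + 275 = 271$)
$k + t = \frac{8}{9} + 271 = \frac{2447}{9}$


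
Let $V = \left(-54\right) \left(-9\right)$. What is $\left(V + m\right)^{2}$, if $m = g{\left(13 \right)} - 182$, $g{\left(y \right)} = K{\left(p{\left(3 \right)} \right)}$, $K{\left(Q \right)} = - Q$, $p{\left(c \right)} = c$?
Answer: $90601$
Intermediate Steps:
$g{\left(y \right)} = -3$ ($g{\left(y \right)} = \left(-1\right) 3 = -3$)
$m = -185$ ($m = -3 - 182 = -185$)
$V = 486$
$\left(V + m\right)^{2} = \left(486 - 185\right)^{2} = 301^{2} = 90601$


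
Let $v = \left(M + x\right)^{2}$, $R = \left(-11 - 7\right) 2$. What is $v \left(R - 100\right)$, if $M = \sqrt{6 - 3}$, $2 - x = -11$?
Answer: $-23392 - 3536 \sqrt{3} \approx -29517.0$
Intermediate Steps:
$x = 13$ ($x = 2 - -11 = 2 + 11 = 13$)
$M = \sqrt{3} \approx 1.732$
$R = -36$ ($R = \left(-18\right) 2 = -36$)
$v = \left(13 + \sqrt{3}\right)^{2}$ ($v = \left(\sqrt{3} + 13\right)^{2} = \left(13 + \sqrt{3}\right)^{2} \approx 217.03$)
$v \left(R - 100\right) = \left(13 + \sqrt{3}\right)^{2} \left(-36 - 100\right) = \left(13 + \sqrt{3}\right)^{2} \left(-136\right) = - 136 \left(13 + \sqrt{3}\right)^{2}$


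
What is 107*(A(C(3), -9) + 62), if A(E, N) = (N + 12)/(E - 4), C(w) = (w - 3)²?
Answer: 26215/4 ≈ 6553.8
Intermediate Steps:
C(w) = (-3 + w)²
A(E, N) = (12 + N)/(-4 + E)
107*(A(C(3), -9) + 62) = 107*((12 - 9)/(-4 + (-3 + 3)²) + 62) = 107*(3/(-4 + 0²) + 62) = 107*(3/(-4 + 0) + 62) = 107*(3/(-4) + 62) = 107*(-¼*3 + 62) = 107*(-¾ + 62) = 107*(245/4) = 26215/4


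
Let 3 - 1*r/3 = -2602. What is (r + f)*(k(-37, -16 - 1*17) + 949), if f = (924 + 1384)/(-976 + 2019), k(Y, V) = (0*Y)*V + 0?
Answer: 7737531997/1043 ≈ 7.4185e+6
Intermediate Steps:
r = 7815 (r = 9 - 3*(-2602) = 9 + 7806 = 7815)
k(Y, V) = 0 (k(Y, V) = 0*V + 0 = 0 + 0 = 0)
f = 2308/1043 ≈ 2.2128
(r + f)*(k(-37, -16 - 1*17) + 949) = (7815 + 2308/1043)*(0 + 949) = (8153353/1043)*949 = 7737531997/1043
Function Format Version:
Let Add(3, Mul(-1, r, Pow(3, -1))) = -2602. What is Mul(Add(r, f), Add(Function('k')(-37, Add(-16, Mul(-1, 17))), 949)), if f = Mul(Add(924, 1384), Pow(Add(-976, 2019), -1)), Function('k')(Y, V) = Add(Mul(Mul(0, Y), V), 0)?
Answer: Rational(7737531997, 1043) ≈ 7.4185e+6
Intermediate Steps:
r = 7815 (r = Add(9, Mul(-3, -2602)) = Add(9, 7806) = 7815)
Function('k')(Y, V) = 0 (Function('k')(Y, V) = Add(Mul(0, V), 0) = Add(0, 0) = 0)
f = Rational(2308, 1043) (f = Mul(2308, Pow(1043, -1)) = Mul(2308, Rational(1, 1043)) = Rational(2308, 1043) ≈ 2.2128)
Mul(Add(r, f), Add(Function('k')(-37, Add(-16, Mul(-1, 17))), 949)) = Mul(Add(7815, Rational(2308, 1043)), Add(0, 949)) = Mul(Rational(8153353, 1043), 949) = Rational(7737531997, 1043)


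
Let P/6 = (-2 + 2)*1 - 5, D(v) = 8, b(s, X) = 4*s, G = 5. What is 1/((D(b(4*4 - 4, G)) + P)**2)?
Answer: 1/484 ≈ 0.0020661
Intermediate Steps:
P = -30 (P = 6*((-2 + 2)*1 - 5) = 6*(0*1 - 5) = 6*(0 - 5) = 6*(-5) = -30)
1/((D(b(4*4 - 4, G)) + P)**2) = 1/((8 - 30)**2) = 1/((-22)**2) = 1/484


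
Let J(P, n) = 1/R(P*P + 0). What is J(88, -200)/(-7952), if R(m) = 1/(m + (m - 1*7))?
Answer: -15481/7952 ≈ -1.9468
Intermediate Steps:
R(m) = 1/(-7 + 2*m) (R(m) = 1/(m + (m - 7)) = 1/(m + (-7 + m)) = 1/(-7 + 2*m))
J(P, n) = -7 + 2*P² (J(P, n) = 1/(1/(-7 + 2*(P*P + 0))) = 1/(1/(-7 + 2*(P² + 0))) = 1/(1/(-7 + 2*P²)) = -7 + 2*P²)
J(88, -200)/(-7952) = (-7 + 2*88²)/(-7952) = (-7 + 2*7744)*(-1/7952) = (-7 + 15488)*(-1/7952) = 15481*(-1/7952) = -15481/7952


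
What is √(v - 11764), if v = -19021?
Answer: I*√30785 ≈ 175.46*I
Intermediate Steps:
√(v - 11764) = √(-19021 - 11764) = √(-30785) = I*√30785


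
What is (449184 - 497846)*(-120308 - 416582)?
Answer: 26126141180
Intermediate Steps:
(449184 - 497846)*(-120308 - 416582) = -48662*(-536890) = 26126141180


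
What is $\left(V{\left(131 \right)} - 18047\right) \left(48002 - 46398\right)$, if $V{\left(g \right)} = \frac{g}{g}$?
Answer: $-28945784$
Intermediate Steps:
$V{\left(g \right)} = 1$
$\left(V{\left(131 \right)} - 18047\right) \left(48002 - 46398\right) = \left(1 - 18047\right) \left(48002 - 46398\right) = \left(-18046\right) 1604 = -28945784$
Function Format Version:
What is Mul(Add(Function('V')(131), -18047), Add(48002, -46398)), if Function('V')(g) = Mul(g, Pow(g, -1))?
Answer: -28945784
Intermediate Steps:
Function('V')(g) = 1
Mul(Add(Function('V')(131), -18047), Add(48002, -46398)) = Mul(Add(1, -18047), Add(48002, -46398)) = Mul(-18046, 1604) = -28945784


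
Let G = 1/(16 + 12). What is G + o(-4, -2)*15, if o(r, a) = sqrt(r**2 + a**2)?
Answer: 1/28 + 30*sqrt(5) ≈ 67.118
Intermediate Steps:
G = 1/28 ≈ 0.035714
o(r, a) = sqrt(a**2 + r**2)
G + o(-4, -2)*15 = 1/28 + sqrt((-2)**2 + (-4)**2)*15 = 1/28 + sqrt(4 + 16)*15 = 1/28 + sqrt(20)*15 = 1/28 + (2*sqrt(5))*15 = 1/28 + 30*sqrt(5)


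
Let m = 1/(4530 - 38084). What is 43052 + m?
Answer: 1444566807/33554 ≈ 43052.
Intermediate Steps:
m = -1/33554 (m = 1/(-33554) = -1/33554 ≈ -2.9803e-5)
43052 + m = 43052 - 1/33554 = 1444566807/33554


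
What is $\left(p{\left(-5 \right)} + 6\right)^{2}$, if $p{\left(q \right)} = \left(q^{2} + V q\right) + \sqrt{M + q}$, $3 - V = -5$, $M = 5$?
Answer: $81$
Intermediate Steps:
$V = 8$ ($V = 3 - -5 = 3 + 5 = 8$)
$p{\left(q \right)} = q^{2} + \sqrt{5 + q} + 8 q$ ($p{\left(q \right)} = \left(q^{2} + 8 q\right) + \sqrt{5 + q} = q^{2} + \sqrt{5 + q} + 8 q$)
$\left(p{\left(-5 \right)} + 6\right)^{2} = \left(\left(\left(-5\right)^{2} + \sqrt{5 - 5} + 8 \left(-5\right)\right) + 6\right)^{2} = \left(\left(25 + \sqrt{0} - 40\right) + 6\right)^{2} = \left(\left(25 + 0 - 40\right) + 6\right)^{2} = \left(-15 + 6\right)^{2} = \left(-9\right)^{2} = 81$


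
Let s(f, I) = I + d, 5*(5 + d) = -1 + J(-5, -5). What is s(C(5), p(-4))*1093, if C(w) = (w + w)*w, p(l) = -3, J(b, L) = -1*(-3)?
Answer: -41534/5 ≈ -8306.8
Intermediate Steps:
J(b, L) = 3
d = -23/5 (d = -5 + (-1 + 3)/5 = -5 + (⅕)*2 = -5 + ⅖ = -23/5 ≈ -4.6000)
C(w) = 2*w² (C(w) = (2*w)*w = 2*w²)
s(f, I) = -23/5 + I (s(f, I) = I - 23/5 = -23/5 + I)
s(C(5), p(-4))*1093 = (-23/5 - 3)*1093 = -38/5*1093 = -41534/5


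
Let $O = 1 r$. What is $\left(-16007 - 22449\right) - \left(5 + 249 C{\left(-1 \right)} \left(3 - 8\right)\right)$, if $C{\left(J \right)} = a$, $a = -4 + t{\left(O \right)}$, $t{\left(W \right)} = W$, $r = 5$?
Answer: $-37216$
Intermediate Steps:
$O = 5$ ($O = 1 \cdot 5 = 5$)
$a = 1$ ($a = -4 + 5 = 1$)
$C{\left(J \right)} = 1$
$\left(-16007 - 22449\right) - \left(5 + 249 C{\left(-1 \right)} \left(3 - 8\right)\right) = \left(-16007 - 22449\right) - \left(5 + 249 \cdot 1 \left(3 - 8\right)\right) = -38456 - \left(5 + 249 \cdot 1 \left(-5\right)\right) = -38456 - -1240 = -38456 + \left(1245 - 5\right) = -38456 + 1240 = -37216$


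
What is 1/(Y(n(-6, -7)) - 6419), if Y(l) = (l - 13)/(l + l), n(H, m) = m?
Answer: -7/44923 ≈ -0.00015582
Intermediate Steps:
Y(l) = (-13 + l)/(2*l) (Y(l) = (-13 + l)/((2*l)) = (-13 + l)*(1/(2*l)) = (-13 + l)/(2*l))
1/(Y(n(-6, -7)) - 6419) = 1/((½)*(-13 - 7)/(-7) - 6419) = 1/((½)*(-⅐)*(-20) - 6419) = 1/(10/7 - 6419) = 1/(-44923/7) = -7/44923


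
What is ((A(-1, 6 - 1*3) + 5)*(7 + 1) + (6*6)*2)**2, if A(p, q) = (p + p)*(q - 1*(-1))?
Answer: 2304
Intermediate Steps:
A(p, q) = 2*p*(1 + q) (A(p, q) = (2*p)*(q + 1) = (2*p)*(1 + q) = 2*p*(1 + q))
((A(-1, 6 - 1*3) + 5)*(7 + 1) + (6*6)*2)**2 = ((2*(-1)*(1 + (6 - 1*3)) + 5)*(7 + 1) + (6*6)*2)**2 = ((2*(-1)*(1 + (6 - 3)) + 5)*8 + 36*2)**2 = ((2*(-1)*(1 + 3) + 5)*8 + 72)**2 = ((2*(-1)*4 + 5)*8 + 72)**2 = ((-8 + 5)*8 + 72)**2 = (-3*8 + 72)**2 = (-24 + 72)**2 = 48**2 = 2304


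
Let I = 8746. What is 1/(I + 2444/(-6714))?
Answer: 3357/29359100 ≈ 0.00011434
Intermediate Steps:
1/(I + 2444/(-6714)) = 1/(8746 + 2444/(-6714)) = 1/(8746 + 2444*(-1/6714)) = 1/(8746 - 1222/3357) = 1/(29359100/3357) = 3357/29359100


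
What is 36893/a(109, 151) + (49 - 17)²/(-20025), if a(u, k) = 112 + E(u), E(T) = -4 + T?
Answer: 738560117/4345425 ≈ 169.96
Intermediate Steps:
a(u, k) = 108 + u (a(u, k) = 112 + (-4 + u) = 108 + u)
36893/a(109, 151) + (49 - 17)²/(-20025) = 36893/(108 + 109) + (49 - 17)²/(-20025) = 36893/217 + 32²*(-1/20025) = 36893*(1/217) + 1024*(-1/20025) = 36893/217 - 1024/20025 = 738560117/4345425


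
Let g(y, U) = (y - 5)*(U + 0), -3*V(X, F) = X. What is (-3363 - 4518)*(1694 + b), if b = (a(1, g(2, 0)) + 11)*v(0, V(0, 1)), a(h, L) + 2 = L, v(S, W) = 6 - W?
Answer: -13775988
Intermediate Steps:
V(X, F) = -X/3
g(y, U) = U*(-5 + y) (g(y, U) = (-5 + y)*U = U*(-5 + y))
a(h, L) = -2 + L
b = 54 (b = ((-2 + 0*(-5 + 2)) + 11)*(6 - (-1)*0/3) = ((-2 + 0*(-3)) + 11)*(6 - 1*0) = ((-2 + 0) + 11)*(6 + 0) = (-2 + 11)*6 = 9*6 = 54)
(-3363 - 4518)*(1694 + b) = (-3363 - 4518)*(1694 + 54) = -7881*1748 = -13775988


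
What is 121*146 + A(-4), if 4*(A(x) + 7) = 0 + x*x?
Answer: 17663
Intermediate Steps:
A(x) = -7 + x**2/4 (A(x) = -7 + (0 + x*x)/4 = -7 + (0 + x**2)/4 = -7 + x**2/4)
121*146 + A(-4) = 121*146 + (-7 + (1/4)*(-4)**2) = 17666 + (-7 + (1/4)*16) = 17666 + (-7 + 4) = 17666 - 3 = 17663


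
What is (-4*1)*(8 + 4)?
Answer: -48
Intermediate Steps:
(-4*1)*(8 + 4) = -4*12 = -48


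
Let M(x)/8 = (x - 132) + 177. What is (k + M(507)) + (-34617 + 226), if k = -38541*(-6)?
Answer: 201271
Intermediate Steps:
M(x) = 360 + 8*x (M(x) = 8*((x - 132) + 177) = 8*((-132 + x) + 177) = 8*(45 + x) = 360 + 8*x)
k = 231246
(k + M(507)) + (-34617 + 226) = (231246 + (360 + 8*507)) + (-34617 + 226) = (231246 + (360 + 4056)) - 34391 = (231246 + 4416) - 34391 = 235662 - 34391 = 201271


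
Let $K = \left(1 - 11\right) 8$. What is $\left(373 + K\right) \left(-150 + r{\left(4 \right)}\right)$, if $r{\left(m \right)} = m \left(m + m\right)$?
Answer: $-34574$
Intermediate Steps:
$K = -80$ ($K = \left(-10\right) 8 = -80$)
$r{\left(m \right)} = 2 m^{2}$ ($r{\left(m \right)} = m 2 m = 2 m^{2}$)
$\left(373 + K\right) \left(-150 + r{\left(4 \right)}\right) = \left(373 - 80\right) \left(-150 + 2 \cdot 4^{2}\right) = 293 \left(-150 + 2 \cdot 16\right) = 293 \left(-150 + 32\right) = 293 \left(-118\right) = -34574$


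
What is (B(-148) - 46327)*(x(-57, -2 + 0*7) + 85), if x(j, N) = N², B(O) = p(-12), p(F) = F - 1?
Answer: -4124260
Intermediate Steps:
p(F) = -1 + F
B(O) = -13 (B(O) = -1 - 12 = -13)
(B(-148) - 46327)*(x(-57, -2 + 0*7) + 85) = (-13 - 46327)*((-2 + 0*7)² + 85) = -46340*((-2 + 0)² + 85) = -46340*((-2)² + 85) = -46340*(4 + 85) = -46340*89 = -4124260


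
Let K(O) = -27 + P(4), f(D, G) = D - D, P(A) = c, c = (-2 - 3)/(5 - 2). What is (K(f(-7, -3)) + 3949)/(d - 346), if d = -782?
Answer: -11761/3384 ≈ -3.4755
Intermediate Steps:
c = -5/3 ≈ -1.6667
P(A) = -5/3
f(D, G) = 0
K(O) = -86/3 (K(O) = -27 - 5/3 = -86/3)
(K(f(-7, -3)) + 3949)/(d - 346) = (-86/3 + 3949)/(-782 - 346) = (11761/3)/(-1128) = (11761/3)*(-1/1128) = -11761/3384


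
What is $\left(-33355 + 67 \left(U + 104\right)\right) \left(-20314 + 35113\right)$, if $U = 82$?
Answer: $-309195507$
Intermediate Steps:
$\left(-33355 + 67 \left(U + 104\right)\right) \left(-20314 + 35113\right) = \left(-33355 + 67 \left(82 + 104\right)\right) \left(-20314 + 35113\right) = \left(-33355 + 67 \cdot 186\right) 14799 = \left(-33355 + 12462\right) 14799 = \left(-20893\right) 14799 = -309195507$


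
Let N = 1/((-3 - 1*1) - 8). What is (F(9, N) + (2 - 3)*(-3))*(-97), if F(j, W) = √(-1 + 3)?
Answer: -291 - 97*√2 ≈ -428.18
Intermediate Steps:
N = -1/12 (N = 1/((-3 - 1) - 8) = 1/(-4 - 8) = 1/(-12) = -1/12 ≈ -0.083333)
F(j, W) = √2
(F(9, N) + (2 - 3)*(-3))*(-97) = (√2 + (2 - 3)*(-3))*(-97) = (√2 - 1*(-3))*(-97) = (√2 + 3)*(-97) = (3 + √2)*(-97) = -291 - 97*√2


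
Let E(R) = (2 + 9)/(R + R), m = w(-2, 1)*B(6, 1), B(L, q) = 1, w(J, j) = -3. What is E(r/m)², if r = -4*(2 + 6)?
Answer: 1089/4096 ≈ 0.26587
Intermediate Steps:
r = -32 (r = -4*8 = -32)
m = -3 (m = -3*1 = -3)
E(R) = 11/(2*R) (E(R) = 11/((2*R)) = 11*(1/(2*R)) = 11/(2*R))
E(r/m)² = (11/(2*((-32/(-3)))))² = (11/(2*((-32*(-⅓)))))² = (11/(2*(32/3)))² = ((11/2)*(3/32))² = (33/64)² = 1089/4096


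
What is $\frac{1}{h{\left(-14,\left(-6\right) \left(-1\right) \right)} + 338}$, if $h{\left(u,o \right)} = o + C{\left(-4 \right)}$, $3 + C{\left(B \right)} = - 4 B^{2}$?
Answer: $\frac{1}{277} \approx 0.0036101$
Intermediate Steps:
$C{\left(B \right)} = -3 - 4 B^{2}$
$h{\left(u,o \right)} = -67 + o$ ($h{\left(u,o \right)} = o - \left(3 + 4 \left(-4\right)^{2}\right) = o - 67 = -67 + o$)
$\frac{1}{h{\left(-14,\left(-6\right) \left(-1\right) \right)} + 338} = \frac{1}{\left(-67 - -6\right) + 338} = \frac{1}{\left(-67 + 6\right) + 338} = \frac{1}{-61 + 338} = \frac{1}{277}$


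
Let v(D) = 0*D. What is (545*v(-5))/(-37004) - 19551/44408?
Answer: -2793/6344 ≈ -0.44026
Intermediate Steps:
v(D) = 0
(545*v(-5))/(-37004) - 19551/44408 = (545*0)/(-37004) - 19551/44408 = 0*(-1/37004) - 19551*1/44408 = 0 - 2793/6344 = -2793/6344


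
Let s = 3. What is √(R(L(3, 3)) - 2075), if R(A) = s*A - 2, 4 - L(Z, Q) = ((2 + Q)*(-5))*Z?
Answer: 4*I*√115 ≈ 42.895*I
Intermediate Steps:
L(Z, Q) = 4 - Z*(-10 - 5*Q) (L(Z, Q) = 4 - (2 + Q)*(-5)*Z = 4 - (-10 - 5*Q)*Z = 4 - Z*(-10 - 5*Q))
R(A) = -2 + 3*A (R(A) = 3*A - 2 = -2 + 3*A)
√(R(L(3, 3)) - 2075) = √((-2 + 3*(4 + 10*3 + 5*3*3)) - 2075) = √((-2 + 3*(4 + 30 + 45)) - 2075) = √((-2 + 3*79) - 2075) = √((-2 + 237) - 2075) = √(235 - 2075) = √(-1840) = 4*I*√115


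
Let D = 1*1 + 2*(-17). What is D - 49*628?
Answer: -30805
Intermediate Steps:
D = -33 (D = 1 - 34 = -33)
D - 49*628 = -33 - 49*628 = -33 - 30772 = -30805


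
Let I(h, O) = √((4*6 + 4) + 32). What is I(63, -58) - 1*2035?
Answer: -2035 + 2*√15 ≈ -2027.3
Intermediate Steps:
I(h, O) = 2*√15 (I(h, O) = √((24 + 4) + 32) = √(28 + 32) = √60 = 2*√15)
I(63, -58) - 1*2035 = 2*√15 - 1*2035 = 2*√15 - 2035 = -2035 + 2*√15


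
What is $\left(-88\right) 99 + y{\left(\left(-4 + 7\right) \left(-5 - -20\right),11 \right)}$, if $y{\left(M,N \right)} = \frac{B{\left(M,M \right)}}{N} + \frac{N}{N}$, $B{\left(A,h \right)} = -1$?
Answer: $- \frac{95822}{11} \approx -8711.1$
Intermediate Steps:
$y{\left(M,N \right)} = 1 - \frac{1}{N}$ ($y{\left(M,N \right)} = - \frac{1}{N} + \frac{N}{N} = - \frac{1}{N} + 1 = 1 - \frac{1}{N}$)
$\left(-88\right) 99 + y{\left(\left(-4 + 7\right) \left(-5 - -20\right),11 \right)} = \left(-88\right) 99 + \frac{-1 + 11}{11} = -8712 + \frac{1}{11} \cdot 10 = -8712 + \frac{10}{11} = - \frac{95822}{11}$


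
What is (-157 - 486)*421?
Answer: -270703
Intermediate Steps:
(-157 - 486)*421 = -643*421 = -270703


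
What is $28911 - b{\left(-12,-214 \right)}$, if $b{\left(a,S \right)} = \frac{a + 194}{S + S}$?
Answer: $\frac{6187045}{214} \approx 28911.0$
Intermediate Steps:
$b{\left(a,S \right)} = \frac{194 + a}{2 S}$
$28911 - b{\left(-12,-214 \right)} = 28911 - \frac{194 - 12}{2 \left(-214\right)} = 28911 - \frac{1}{2} \left(- \frac{1}{214}\right) 182 = 28911 - - \frac{91}{214} = 28911 + \frac{91}{214} = \frac{6187045}{214}$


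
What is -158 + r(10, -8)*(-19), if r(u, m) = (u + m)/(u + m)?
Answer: -177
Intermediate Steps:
r(u, m) = 1 (r(u, m) = (m + u)/(m + u) = 1)
-158 + r(10, -8)*(-19) = -158 + 1*(-19) = -158 - 19 = -177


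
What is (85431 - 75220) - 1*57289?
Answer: -47078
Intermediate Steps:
(85431 - 75220) - 1*57289 = 10211 - 57289 = -47078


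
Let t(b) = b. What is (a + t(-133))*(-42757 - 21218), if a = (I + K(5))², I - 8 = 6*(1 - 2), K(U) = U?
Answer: 5373900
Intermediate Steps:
I = 2 (I = 8 + 6*(1 - 2) = 8 + 6*(-1) = 8 - 6 = 2)
a = 49 (a = (2 + 5)² = 7² = 49)
(a + t(-133))*(-42757 - 21218) = (49 - 133)*(-42757 - 21218) = -84*(-63975) = 5373900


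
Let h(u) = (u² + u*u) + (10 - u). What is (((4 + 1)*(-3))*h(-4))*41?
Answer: -28290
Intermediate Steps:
h(u) = 10 - u + 2*u² (h(u) = (u² + u²) + (10 - u) = 2*u² + (10 - u) = 10 - u + 2*u²)
(((4 + 1)*(-3))*h(-4))*41 = (((4 + 1)*(-3))*(10 - 1*(-4) + 2*(-4)²))*41 = ((5*(-3))*(10 + 4 + 2*16))*41 = -15*(10 + 4 + 32)*41 = -15*46*41 = -690*41 = -28290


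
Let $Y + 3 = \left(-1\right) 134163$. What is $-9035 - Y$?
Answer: $125131$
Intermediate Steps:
$Y = -134166$ ($Y = -3 - 134163 = -134166$)
$-9035 - Y = -9035 - -134166 = -9035 + 134166 = 125131$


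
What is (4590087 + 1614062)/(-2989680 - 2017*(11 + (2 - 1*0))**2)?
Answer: -6204149/3330553 ≈ -1.8628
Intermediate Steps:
(4590087 + 1614062)/(-2989680 - 2017*(11 + (2 - 1*0))**2) = 6204149/(-2989680 - 2017*(11 + (2 + 0))**2) = 6204149/(-2989680 - 2017*(11 + 2)**2) = 6204149/(-2989680 - 2017*13**2) = 6204149/(-2989680 - 2017*169) = 6204149/(-2989680 - 340873) = 6204149/(-3330553) = 6204149*(-1/3330553) = -6204149/3330553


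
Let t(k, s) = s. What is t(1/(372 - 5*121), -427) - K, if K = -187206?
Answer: 186779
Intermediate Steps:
t(1/(372 - 5*121), -427) - K = -427 - 1*(-187206) = -427 + 187206 = 186779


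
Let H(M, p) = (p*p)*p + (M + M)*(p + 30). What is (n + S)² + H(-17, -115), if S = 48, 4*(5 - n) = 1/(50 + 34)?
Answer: -171057345311/112896 ≈ -1.5152e+6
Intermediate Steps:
n = 1679/336 (n = 5 - 1/(4*(50 + 34)) = 5 - ¼/84 = 5 - ¼*1/84 = 5 - 1/336 = 1679/336 ≈ 4.9970)
H(M, p) = p³ + 2*M*(30 + p) (H(M, p) = p²*p + (2*M)*(30 + p) = p³ + 2*M*(30 + p))
(n + S)² + H(-17, -115) = (1679/336 + 48)² + ((-115)³ + 60*(-17) + 2*(-17)*(-115)) = (17807/336)² + (-1520875 - 1020 + 3910) = 317089249/112896 - 1517985 = -171057345311/112896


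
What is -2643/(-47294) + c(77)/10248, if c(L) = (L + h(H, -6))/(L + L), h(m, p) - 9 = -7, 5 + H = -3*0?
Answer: 2087448841/37319506224 ≈ 0.055935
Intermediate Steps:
H = -5 (H = -5 - 3*0 = -5 + 0 = -5)
h(m, p) = 2 (h(m, p) = 9 - 7 = 2)
c(L) = (2 + L)/(2*L) (c(L) = (L + 2)/(L + L) = (2 + L)/((2*L)) = (2 + L)*(1/(2*L)) = (2 + L)/(2*L))
-2643/(-47294) + c(77)/10248 = -2643/(-47294) + ((½)*(2 + 77)/77)/10248 = -2643*(-1/47294) + ((½)*(1/77)*79)*(1/10248) = 2643/47294 + (79/154)*(1/10248) = 2643/47294 + 79/1578192 = 2087448841/37319506224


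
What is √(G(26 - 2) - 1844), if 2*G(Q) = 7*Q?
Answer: 4*I*√110 ≈ 41.952*I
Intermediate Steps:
G(Q) = 7*Q/2 (G(Q) = (7*Q)/2 = 7*Q/2)
√(G(26 - 2) - 1844) = √(7*(26 - 2)/2 - 1844) = √((7/2)*24 - 1844) = √(84 - 1844) = √(-1760) = 4*I*√110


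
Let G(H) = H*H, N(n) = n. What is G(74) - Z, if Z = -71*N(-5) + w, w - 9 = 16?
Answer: 5096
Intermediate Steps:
w = 25 (w = 9 + 16 = 25)
Z = 380 (Z = -71*(-5) + 25 = 355 + 25 = 380)
G(H) = H**2
G(74) - Z = 74**2 - 1*380 = 5476 - 380 = 5096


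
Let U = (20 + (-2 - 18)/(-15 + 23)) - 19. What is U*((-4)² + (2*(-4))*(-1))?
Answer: -36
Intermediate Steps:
U = -3/2 (U = (20 - 20/8) - 19 = (20 - 20*⅛) - 19 = (20 - 5/2) - 19 = 35/2 - 19 = -3/2 ≈ -1.5000)
U*((-4)² + (2*(-4))*(-1)) = -3*((-4)² + (2*(-4))*(-1))/2 = -3*(16 - 8*(-1))/2 = -3*(16 + 8)/2 = -3/2*24 = -36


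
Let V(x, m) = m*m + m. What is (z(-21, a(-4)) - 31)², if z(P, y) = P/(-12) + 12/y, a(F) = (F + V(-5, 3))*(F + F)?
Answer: 221841/256 ≈ 866.57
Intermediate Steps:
V(x, m) = m + m² (V(x, m) = m² + m = m + m²)
a(F) = 2*F*(12 + F) (a(F) = (F + 3*(1 + 3))*(F + F) = (F + 3*4)*(2*F) = (F + 12)*(2*F) = (12 + F)*(2*F) = 2*F*(12 + F))
z(P, y) = 12/y - P/12 (z(P, y) = P*(-1/12) + 12/y = -P/12 + 12/y = 12/y - P/12)
(z(-21, a(-4)) - 31)² = ((12/((2*(-4)*(12 - 4))) - 1/12*(-21)) - 31)² = ((12/((2*(-4)*8)) + 7/4) - 31)² = ((12/(-64) + 7/4) - 31)² = ((12*(-1/64) + 7/4) - 31)² = ((-3/16 + 7/4) - 31)² = (25/16 - 31)² = (-471/16)² = 221841/256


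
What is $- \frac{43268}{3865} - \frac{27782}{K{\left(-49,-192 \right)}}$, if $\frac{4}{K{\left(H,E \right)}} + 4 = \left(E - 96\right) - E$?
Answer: $\frac{2684392482}{3865} \approx 6.9454 \cdot 10^{5}$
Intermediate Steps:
$K{\left(H,E \right)} = - \frac{1}{25}$ ($K{\left(H,E \right)} = \frac{4}{-4 + \left(\left(E - 96\right) - E\right)} = \frac{4}{-4 + \left(\left(-96 + E\right) - E\right)} = \frac{4}{-4 - 96} = \frac{4}{-100} = 4 \left(- \frac{1}{100}\right) = - \frac{1}{25}$)
$- \frac{43268}{3865} - \frac{27782}{K{\left(-49,-192 \right)}} = - \frac{43268}{3865} - \frac{27782}{- \frac{1}{25}} = \left(-43268\right) \frac{1}{3865} - -694550 = - \frac{43268}{3865} + 694550 = \frac{2684392482}{3865}$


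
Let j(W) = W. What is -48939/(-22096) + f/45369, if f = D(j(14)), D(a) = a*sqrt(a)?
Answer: 48939/22096 + 14*sqrt(14)/45369 ≈ 2.2160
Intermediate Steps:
D(a) = a**(3/2)
f = 14*sqrt(14) (f = 14**(3/2) = 14*sqrt(14) ≈ 52.383)
-48939/(-22096) + f/45369 = -48939/(-22096) + (14*sqrt(14))/45369 = -48939*(-1/22096) + (14*sqrt(14))*(1/45369) = 48939/22096 + 14*sqrt(14)/45369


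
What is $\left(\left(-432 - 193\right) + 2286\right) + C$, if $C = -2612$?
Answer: $-951$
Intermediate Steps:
$\left(\left(-432 - 193\right) + 2286\right) + C = \left(\left(-432 - 193\right) + 2286\right) - 2612 = \left(-625 + 2286\right) - 2612 = 1661 - 2612 = -951$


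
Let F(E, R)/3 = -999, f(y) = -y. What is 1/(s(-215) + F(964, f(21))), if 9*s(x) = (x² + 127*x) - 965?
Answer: -1/1002 ≈ -0.00099800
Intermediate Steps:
s(x) = -965/9 + x²/9 + 127*x/9 (s(x) = ((x² + 127*x) - 965)/9 = (-965 + x² + 127*x)/9 = -965/9 + x²/9 + 127*x/9)
F(E, R) = -2997 (F(E, R) = 3*(-999) = -2997)
1/(s(-215) + F(964, f(21))) = 1/((-965/9 + (⅑)*(-215)² + (127/9)*(-215)) - 2997) = 1/((-965/9 + (⅑)*46225 - 27305/9) - 2997) = 1/((-965/9 + 46225/9 - 27305/9) - 2997) = 1/(1995 - 2997) = 1/(-1002) = -1/1002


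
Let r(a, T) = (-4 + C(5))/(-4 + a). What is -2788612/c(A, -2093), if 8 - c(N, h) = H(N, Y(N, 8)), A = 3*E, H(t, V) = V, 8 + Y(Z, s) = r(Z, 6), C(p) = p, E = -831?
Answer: -6963164164/39953 ≈ -1.7428e+5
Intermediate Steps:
r(a, T) = 1/(-4 + a) (r(a, T) = (-4 + 5)/(-4 + a) = 1/(-4 + a))
Y(Z, s) = -8 + 1/(-4 + Z)
A = -2493 (A = 3*(-831) = -2493)
c(N, h) = 8 - (33 - 8*N)/(-4 + N)
-2788612/c(A, -2093) = -2788612*(-4 - 2493)/(-65 + 16*(-2493)) = -2788612*(-2497/(-65 - 39888)) = -2788612/((-1/2497*(-39953))) = -2788612/39953/2497 = -2788612*2497/39953 = -6963164164/39953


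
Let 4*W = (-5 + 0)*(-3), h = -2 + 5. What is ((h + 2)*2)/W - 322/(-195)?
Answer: 842/195 ≈ 4.3179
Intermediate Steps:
h = 3
W = 15/4 (W = ((-5 + 0)*(-3))/4 = (-5*(-3))/4 = (¼)*15 = 15/4 ≈ 3.7500)
((h + 2)*2)/W - 322/(-195) = ((3 + 2)*2)/(15/4) - 322/(-195) = (5*2)*(4/15) - 322*(-1/195) = 10*(4/15) + 322/195 = 8/3 + 322/195 = 842/195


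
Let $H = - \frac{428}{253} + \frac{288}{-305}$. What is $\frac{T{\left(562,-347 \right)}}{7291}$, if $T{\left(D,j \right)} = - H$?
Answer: $\frac{203404}{562610015} \approx 0.00036154$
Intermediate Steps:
$H = - \frac{203404}{77165}$ ($H = \left(-428\right) \frac{1}{253} + 288 \left(- \frac{1}{305}\right) = - \frac{428}{253} - \frac{288}{305} = - \frac{203404}{77165} \approx -2.636$)
$T{\left(D,j \right)} = \frac{203404}{77165}$ ($T{\left(D,j \right)} = \left(-1\right) \left(- \frac{203404}{77165}\right) = \frac{203404}{77165}$)
$\frac{T{\left(562,-347 \right)}}{7291} = \frac{203404}{77165 \cdot 7291} = \frac{203404}{77165} \cdot \frac{1}{7291} = \frac{203404}{562610015}$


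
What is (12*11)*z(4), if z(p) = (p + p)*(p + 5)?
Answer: 9504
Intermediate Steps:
z(p) = 2*p*(5 + p) (z(p) = (2*p)*(5 + p) = 2*p*(5 + p))
(12*11)*z(4) = (12*11)*(2*4*(5 + 4)) = 132*(2*4*9) = 132*72 = 9504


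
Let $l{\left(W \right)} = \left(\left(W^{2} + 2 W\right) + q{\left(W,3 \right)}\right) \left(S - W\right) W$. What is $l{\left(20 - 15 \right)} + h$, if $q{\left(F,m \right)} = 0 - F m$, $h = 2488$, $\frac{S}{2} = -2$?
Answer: $1588$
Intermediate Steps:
$S = -4$ ($S = 2 \left(-2\right) = -4$)
$q{\left(F,m \right)} = - F m$ ($q{\left(F,m \right)} = 0 - F m = - F m$)
$l{\left(W \right)} = W \left(-4 - W\right) \left(W^{2} - W\right)$ ($l{\left(W \right)} = \left(\left(W^{2} + 2 W\right) - W 3\right) \left(-4 - W\right) W = \left(\left(W^{2} + 2 W\right) - 3 W\right) \left(-4 - W\right) W = \left(W^{2} - W\right) \left(-4 - W\right) W = \left(-4 - W\right) \left(W^{2} - W\right) W = W \left(-4 - W\right) \left(W^{2} - W\right)$)
$l{\left(20 - 15 \right)} + h = \left(20 - 15\right)^{2} \left(4 - \left(20 - 15\right)^{2} - 3 \left(20 - 15\right)\right) + 2488 = 5^{2} \left(4 - 5^{2} - 15\right) + 2488 = 25 \left(4 - 25 - 15\right) + 2488 = 25 \left(-36\right) + 2488 = -900 + 2488 = 1588$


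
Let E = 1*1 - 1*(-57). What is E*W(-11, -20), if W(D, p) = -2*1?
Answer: -116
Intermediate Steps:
W(D, p) = -2
E = 58 (E = 1 + 57 = 58)
E*W(-11, -20) = 58*(-2) = -116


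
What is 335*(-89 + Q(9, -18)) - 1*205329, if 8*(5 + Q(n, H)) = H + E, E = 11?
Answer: -1896897/8 ≈ -2.3711e+5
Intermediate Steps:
Q(n, H) = -29/8 + H/8 (Q(n, H) = -5 + (H + 11)/8 = -5 + (11 + H)/8 = -5 + (11/8 + H/8) = -29/8 + H/8)
335*(-89 + Q(9, -18)) - 1*205329 = 335*(-89 + (-29/8 + (⅛)*(-18))) - 1*205329 = 335*(-89 + (-29/8 - 9/4)) - 205329 = 335*(-89 - 47/8) - 205329 = 335*(-759/8) - 205329 = -254265/8 - 205329 = -1896897/8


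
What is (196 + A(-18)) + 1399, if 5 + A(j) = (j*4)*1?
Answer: 1518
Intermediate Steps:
A(j) = -5 + 4*j (A(j) = -5 + (j*4)*1 = -5 + (4*j)*1 = -5 + 4*j)
(196 + A(-18)) + 1399 = (196 + (-5 + 4*(-18))) + 1399 = (196 + (-5 - 72)) + 1399 = (196 - 77) + 1399 = 119 + 1399 = 1518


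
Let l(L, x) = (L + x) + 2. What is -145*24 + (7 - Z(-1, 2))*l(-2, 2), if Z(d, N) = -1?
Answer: -3464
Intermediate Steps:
l(L, x) = 2 + L + x
-145*24 + (7 - Z(-1, 2))*l(-2, 2) = -145*24 + (7 - 1*(-1))*(2 - 2 + 2) = -3480 + (7 + 1)*2 = -3480 + 8*2 = -3480 + 16 = -3464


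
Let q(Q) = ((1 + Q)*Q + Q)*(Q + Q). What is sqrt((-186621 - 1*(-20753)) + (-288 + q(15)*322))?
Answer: 2*sqrt(574286) ≈ 1515.6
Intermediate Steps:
q(Q) = 2*Q*(Q + Q*(1 + Q)) (q(Q) = (Q*(1 + Q) + Q)*(2*Q) = (Q + Q*(1 + Q))*(2*Q) = 2*Q*(Q + Q*(1 + Q)))
sqrt((-186621 - 1*(-20753)) + (-288 + q(15)*322)) = sqrt((-186621 - 1*(-20753)) + (-288 + (2*15**2*(2 + 15))*322)) = sqrt((-186621 + 20753) + (-288 + (2*225*17)*322)) = sqrt(-165868 + (-288 + 7650*322)) = sqrt(-165868 + (-288 + 2463300)) = sqrt(-165868 + 2463012) = sqrt(2297144) = 2*sqrt(574286)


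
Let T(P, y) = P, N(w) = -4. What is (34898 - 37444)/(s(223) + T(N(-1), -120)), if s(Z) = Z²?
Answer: -2546/49725 ≈ -0.051202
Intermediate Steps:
(34898 - 37444)/(s(223) + T(N(-1), -120)) = (34898 - 37444)/(223² - 4) = -2546/(49729 - 4) = -2546/49725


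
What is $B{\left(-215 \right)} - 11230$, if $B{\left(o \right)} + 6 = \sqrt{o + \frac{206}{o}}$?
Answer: $-11236 + \frac{3 i \sqrt{1109185}}{215} \approx -11236.0 + 14.696 i$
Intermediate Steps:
$B{\left(o \right)} = -6 + \sqrt{o + \frac{206}{o}}$
$B{\left(-215 \right)} - 11230 = \left(-6 + \sqrt{-215 + \frac{206}{-215}}\right) - 11230 = \left(-6 + \sqrt{-215 + 206 \left(- \frac{1}{215}\right)}\right) - 11230 = \left(-6 + \sqrt{-215 - \frac{206}{215}}\right) - 11230 = \left(-6 + \sqrt{- \frac{46431}{215}}\right) - 11230 = \left(-6 + \frac{3 i \sqrt{1109185}}{215}\right) - 11230 = -11236 + \frac{3 i \sqrt{1109185}}{215}$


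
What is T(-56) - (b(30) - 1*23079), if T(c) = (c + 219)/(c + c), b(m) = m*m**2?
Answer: -439315/112 ≈ -3922.5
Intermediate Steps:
b(m) = m**3
T(c) = (219 + c)/(2*c) (T(c) = (219 + c)/((2*c)) = (219 + c)*(1/(2*c)) = (219 + c)/(2*c))
T(-56) - (b(30) - 1*23079) = (1/2)*(219 - 56)/(-56) - (30**3 - 1*23079) = (1/2)*(-1/56)*163 - (27000 - 23079) = -163/112 - 1*3921 = -163/112 - 3921 = -439315/112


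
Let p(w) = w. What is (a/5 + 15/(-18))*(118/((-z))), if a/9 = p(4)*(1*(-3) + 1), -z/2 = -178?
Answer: 26963/5340 ≈ 5.0492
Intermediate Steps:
z = 356 (z = -2*(-178) = 356)
a = -72 (a = 9*(4*(1*(-3) + 1)) = 9*(4*(-3 + 1)) = 9*(4*(-2)) = 9*(-8) = -72)
(a/5 + 15/(-18))*(118/((-z))) = (-72/5 + 15/(-18))*(118/((-1*356))) = (-72*⅕ + 15*(-1/18))*(118/(-356)) = (-72/5 - ⅚)*(118*(-1/356)) = -457/30*(-59/178) = 26963/5340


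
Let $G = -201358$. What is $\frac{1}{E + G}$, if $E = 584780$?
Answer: $\frac{1}{383422} \approx 2.6081 \cdot 10^{-6}$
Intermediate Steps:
$\frac{1}{E + G} = \frac{1}{584780 - 201358} = \frac{1}{383422}$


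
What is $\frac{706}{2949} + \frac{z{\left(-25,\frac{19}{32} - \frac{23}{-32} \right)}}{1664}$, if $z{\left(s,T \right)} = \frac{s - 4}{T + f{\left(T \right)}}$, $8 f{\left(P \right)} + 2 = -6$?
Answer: $\frac{281599}{1533480} \approx 0.18363$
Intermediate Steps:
$f{\left(P \right)} = -1$ ($f{\left(P \right)} = - \frac{1}{4} + \frac{1}{8} \left(-6\right) = - \frac{1}{4} - \frac{3}{4} = -1$)
$z{\left(s,T \right)} = \frac{-4 + s}{-1 + T}$ ($z{\left(s,T \right)} = \frac{s - 4}{T - 1} = \frac{-4 + s}{-1 + T}$)
$\frac{706}{2949} + \frac{z{\left(-25,\frac{19}{32} - \frac{23}{-32} \right)}}{1664} = \frac{706}{2949} + \frac{\frac{1}{-1 + \left(\frac{19}{32} - \frac{23}{-32}\right)} \left(-4 - 25\right)}{1664} = 706 \cdot \frac{1}{2949} + \frac{1}{-1 + \left(19 \cdot \frac{1}{32} - - \frac{23}{32}\right)} \left(-29\right) \frac{1}{1664} = \frac{706}{2949} + \frac{1}{-1 + \left(\frac{19}{32} + \frac{23}{32}\right)} \left(-29\right) \frac{1}{1664} = \frac{706}{2949} + \frac{1}{-1 + \frac{21}{16}} \left(-29\right) \frac{1}{1664} = \frac{706}{2949} + \frac{1}{\frac{5}{16}} \left(-29\right) \frac{1}{1664} = \frac{706}{2949} + \frac{16}{5} \left(-29\right) \frac{1}{1664} = \frac{706}{2949} - \frac{29}{520} = \frac{281599}{1533480}$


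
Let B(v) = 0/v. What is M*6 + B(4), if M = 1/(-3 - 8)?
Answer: -6/11 ≈ -0.54545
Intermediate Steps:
M = -1/11 (M = 1/(-11) = -1/11 ≈ -0.090909)
B(v) = 0
M*6 + B(4) = -1/11*6 + 0 = -6/11 + 0 = -6/11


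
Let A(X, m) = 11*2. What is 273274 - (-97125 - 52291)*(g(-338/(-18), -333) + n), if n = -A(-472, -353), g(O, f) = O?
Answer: -1873598/9 ≈ -2.0818e+5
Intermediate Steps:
A(X, m) = 22
n = -22 (n = -1*22 = -22)
273274 - (-97125 - 52291)*(g(-338/(-18), -333) + n) = 273274 - (-97125 - 52291)*(-338/(-18) - 22) = 273274 - (-149416)*(-338*(-1/18) - 22) = 273274 - (-149416)*(169/9 - 22) = 273274 - (-149416)*(-29)/9 = 273274 - 1*4333064/9 = 273274 - 4333064/9 = -1873598/9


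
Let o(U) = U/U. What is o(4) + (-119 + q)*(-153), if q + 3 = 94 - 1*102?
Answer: 19891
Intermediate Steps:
o(U) = 1
q = -11 (q = -3 + (94 - 1*102) = -3 + (94 - 102) = -3 - 8 = -11)
o(4) + (-119 + q)*(-153) = 1 + (-119 - 11)*(-153) = 1 - 130*(-153) = 1 + 19890 = 19891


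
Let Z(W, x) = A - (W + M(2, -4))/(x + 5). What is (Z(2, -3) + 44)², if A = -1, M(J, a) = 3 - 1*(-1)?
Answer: 1600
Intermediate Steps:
M(J, a) = 4 (M(J, a) = 3 + 1 = 4)
Z(W, x) = -1 - (4 + W)/(5 + x) (Z(W, x) = -1 - (W + 4)/(x + 5) = -1 - (4 + W)/(5 + x))
(Z(2, -3) + 44)² = ((-9 - 1*2 - 1*(-3))/(5 - 3) + 44)² = ((-9 - 2 + 3)/2 + 44)² = ((½)*(-8) + 44)² = (-4 + 44)² = 40² = 1600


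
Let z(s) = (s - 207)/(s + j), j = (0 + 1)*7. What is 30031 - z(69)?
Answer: 1141247/38 ≈ 30033.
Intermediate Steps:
j = 7 (j = 1*7 = 7)
z(s) = (-207 + s)/(7 + s) (z(s) = (s - 207)/(s + 7) = (-207 + s)/(7 + s))
30031 - z(69) = 30031 - (-207 + 69)/(7 + 69) = 30031 - (-138)/76 = 30031 - 1*(-69/38) = 30031 + 69/38 = 1141247/38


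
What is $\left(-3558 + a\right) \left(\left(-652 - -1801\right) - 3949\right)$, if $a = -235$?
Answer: $10620400$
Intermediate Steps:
$\left(-3558 + a\right) \left(\left(-652 - -1801\right) - 3949\right) = \left(-3558 - 235\right) \left(\left(-652 - -1801\right) - 3949\right) = - 3793 \left(\left(-652 + 1801\right) - 3949\right) = - 3793 \left(1149 - 3949\right) = \left(-3793\right) \left(-2800\right) = 10620400$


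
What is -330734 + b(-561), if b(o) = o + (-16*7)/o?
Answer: -185856383/561 ≈ -3.3130e+5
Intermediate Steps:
b(o) = o - 112/o
-330734 + b(-561) = -330734 + (-561 - 112/(-561)) = -330734 + (-561 - 112*(-1/561)) = -330734 + (-561 + 112/561) = -330734 - 314609/561 = -185856383/561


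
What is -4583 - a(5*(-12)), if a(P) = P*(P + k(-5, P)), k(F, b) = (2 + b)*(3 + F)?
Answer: -1223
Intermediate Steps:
a(P) = P*(-4 - P) (a(P) = P*(P + (6 + 2*(-5) + 3*P - 5*P)) = P*(P + (6 - 10 + 3*P - 5*P)) = P*(P + (-4 - 2*P)) = P*(-4 - P))
-4583 - a(5*(-12)) = -4583 - (-1)*5*(-12)*(4 + 5*(-12)) = -4583 - (-1)*(-60)*(4 - 60) = -4583 - (-1)*(-60)*(-56) = -4583 - 1*(-3360) = -4583 + 3360 = -1223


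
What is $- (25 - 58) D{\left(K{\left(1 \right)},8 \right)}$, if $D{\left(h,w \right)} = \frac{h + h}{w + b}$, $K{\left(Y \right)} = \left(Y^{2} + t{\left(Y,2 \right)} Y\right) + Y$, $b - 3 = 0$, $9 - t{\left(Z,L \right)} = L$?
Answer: $54$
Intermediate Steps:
$t{\left(Z,L \right)} = 9 - L$
$b = 3$ ($b = 3 + 0 = 3$)
$K{\left(Y \right)} = Y^{2} + 8 Y$ ($K{\left(Y \right)} = \left(Y^{2} + \left(9 - 2\right) Y\right) + Y = \left(Y^{2} + 7 Y\right) + Y = Y^{2} + 8 Y$)
$D{\left(h,w \right)} = \frac{2 h}{3 + w}$ ($D{\left(h,w \right)} = \frac{h + h}{w + 3} = \frac{2 h}{3 + w}$)
$- (25 - 58) D{\left(K{\left(1 \right)},8 \right)} = - (25 - 58) \frac{2 \cdot 1 \left(8 + 1\right)}{3 + 8} = \left(-1\right) \left(-33\right) \frac{2 \cdot 1 \cdot 9}{11} = 33 \cdot 2 \cdot 9 \cdot \frac{1}{11} = 33 \cdot \frac{18}{11} = 54$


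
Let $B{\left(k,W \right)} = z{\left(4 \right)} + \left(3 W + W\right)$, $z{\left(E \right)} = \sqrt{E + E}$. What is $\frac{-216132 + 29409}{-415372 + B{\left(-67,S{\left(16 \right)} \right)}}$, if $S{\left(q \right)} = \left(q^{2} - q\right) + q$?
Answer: $\frac{19342075401}{42921066274} + \frac{186723 \sqrt{2}}{85842132548} \approx 0.45065$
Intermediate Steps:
$z{\left(E \right)} = \sqrt{2} \sqrt{E}$ ($z{\left(E \right)} = \sqrt{2 E} = \sqrt{2} \sqrt{E}$)
$S{\left(q \right)} = q^{2}$
$B{\left(k,W \right)} = 2 \sqrt{2} + 4 W$ ($B{\left(k,W \right)} = \sqrt{2} \sqrt{4} + \left(3 W + W\right) = \sqrt{2} \cdot 2 + 4 W = 2 \sqrt{2} + 4 W$)
$\frac{-216132 + 29409}{-415372 + B{\left(-67,S{\left(16 \right)} \right)}} = \frac{-216132 + 29409}{-415372 + \left(2 \sqrt{2} + 4 \cdot 16^{2}\right)} = - \frac{186723}{-415372 + \left(2 \sqrt{2} + 4 \cdot 256\right)} = - \frac{186723}{-415372 + \left(2 \sqrt{2} + 1024\right)} = - \frac{186723}{-415372 + \left(1024 + 2 \sqrt{2}\right)} = - \frac{186723}{-414348 + 2 \sqrt{2}}$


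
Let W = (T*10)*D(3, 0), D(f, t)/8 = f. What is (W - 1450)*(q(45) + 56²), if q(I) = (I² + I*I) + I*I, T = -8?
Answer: -31041070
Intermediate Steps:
D(f, t) = 8*f
q(I) = 3*I² (q(I) = (I² + I²) + I² = 2*I² + I² = 3*I²)
W = -1920 (W = (-8*10)*(8*3) = -80*24 = -1920)
(W - 1450)*(q(45) + 56²) = (-1920 - 1450)*(3*45² + 56²) = -3370*(3*2025 + 3136) = -3370*(6075 + 3136) = -3370*9211 = -31041070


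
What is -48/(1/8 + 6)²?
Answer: -3072/2401 ≈ -1.2795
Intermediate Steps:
-48/(1/8 + 6)² = -48/(⅛ + 6)² = -48/((49/8)²) = -48/2401/64 = -48*64/2401 = -3072/2401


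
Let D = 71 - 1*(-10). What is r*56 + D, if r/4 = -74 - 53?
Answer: -28367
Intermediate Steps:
D = 81 (D = 71 + 10 = 81)
r = -508 (r = 4*(-74 - 53) = 4*(-127) = -508)
r*56 + D = -508*56 + 81 = -28448 + 81 = -28367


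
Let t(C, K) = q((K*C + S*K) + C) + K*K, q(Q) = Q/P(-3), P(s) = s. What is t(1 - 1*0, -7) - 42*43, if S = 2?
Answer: -5251/3 ≈ -1750.3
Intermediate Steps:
q(Q) = -Q/3 (q(Q) = Q/(-3) = Q*(-⅓) = -Q/3)
t(C, K) = K² - 2*K/3 - C/3 - C*K/3 (t(C, K) = -((K*C + 2*K) + C)/3 + K*K = -((C*K + 2*K) + C)/3 + K² = -((2*K + C*K) + C)/3 + K² = -(C + 2*K + C*K)/3 + K² = (-2*K/3 - C/3 - C*K/3) + K² = K² - 2*K/3 - C/3 - C*K/3)
t(1 - 1*0, -7) - 42*43 = ((-7)² - ⅔*(-7) - (1 - 1*0)/3 - ⅓*(1 - 1*0)*(-7)) - 42*43 = (49 + 14/3 - (1 + 0)/3 - ⅓*(1 + 0)*(-7)) - 1806 = (49 + 14/3 - ⅓*1 - ⅓*1*(-7)) - 1806 = (49 + 14/3 - ⅓ + 7/3) - 1806 = 167/3 - 1806 = -5251/3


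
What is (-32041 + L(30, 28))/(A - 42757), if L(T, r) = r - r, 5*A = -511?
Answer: 160205/214296 ≈ 0.74759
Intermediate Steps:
A = -511/5 (A = (⅕)*(-511) = -511/5 ≈ -102.20)
L(T, r) = 0
(-32041 + L(30, 28))/(A - 42757) = (-32041 + 0)/(-511/5 - 42757) = -32041/(-214296/5) = -32041*(-5/214296) = 160205/214296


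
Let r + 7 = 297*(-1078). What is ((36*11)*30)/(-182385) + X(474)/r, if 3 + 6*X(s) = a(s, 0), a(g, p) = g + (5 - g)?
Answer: -12075289/185380167 ≈ -0.065138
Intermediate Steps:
a(g, p) = 5
X(s) = ⅓ (X(s) = -½ + (⅙)*5 = -½ + ⅚ = ⅓)
r = -320173 (r = -7 + 297*(-1078) = -7 - 320166 = -320173)
((36*11)*30)/(-182385) + X(474)/r = ((36*11)*30)/(-182385) + (⅓)/(-320173) = (396*30)*(-1/182385) + (⅓)*(-1/320173) = 11880*(-1/182385) - 1/960519 = -88/1351 - 1/960519 = -12075289/185380167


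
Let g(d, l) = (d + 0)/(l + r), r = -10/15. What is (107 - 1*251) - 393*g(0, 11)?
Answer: -144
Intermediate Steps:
r = -2/3 (r = -10*1/15 = -2/3 ≈ -0.66667)
g(d, l) = d/(-2/3 + l) (g(d, l) = (d + 0)/(l - 2/3) = d/(-2/3 + l))
(107 - 1*251) - 393*g(0, 11) = (107 - 1*251) - 1179*0/(-2 + 3*11) = (107 - 251) - 1179*0/(-2 + 33) = -144 - 1179*0/31 = -144 - 393*0 = -144 + 0 = -144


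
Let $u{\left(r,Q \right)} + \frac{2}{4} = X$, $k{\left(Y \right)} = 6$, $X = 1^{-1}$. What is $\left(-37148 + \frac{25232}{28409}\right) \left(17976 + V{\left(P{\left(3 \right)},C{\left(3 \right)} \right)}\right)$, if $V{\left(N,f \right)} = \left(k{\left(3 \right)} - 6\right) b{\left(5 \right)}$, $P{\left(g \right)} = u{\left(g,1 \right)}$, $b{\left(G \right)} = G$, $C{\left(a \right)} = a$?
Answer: $- \frac{18970293904800}{28409} \approx -6.6776 \cdot 10^{8}$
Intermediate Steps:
$X = 1$
$u{\left(r,Q \right)} = \frac{1}{2}$ ($u{\left(r,Q \right)} = - \frac{1}{2} + 1 = \frac{1}{2}$)
$P{\left(g \right)} = \frac{1}{2}$
$V{\left(N,f \right)} = 0$ ($V{\left(N,f \right)} = \left(6 - 6\right) 5 = 0 \cdot 5 = 0$)
$\left(-37148 + \frac{25232}{28409}\right) \left(17976 + V{\left(P{\left(3 \right)},C{\left(3 \right)} \right)}\right) = \left(-37148 + \frac{25232}{28409}\right) \left(17976 + 0\right) = \left(-37148 + 25232 \cdot \frac{1}{28409}\right) 17976 = \left(-37148 + \frac{25232}{28409}\right) 17976 = \left(- \frac{1055312300}{28409}\right) 17976 = - \frac{18970293904800}{28409}$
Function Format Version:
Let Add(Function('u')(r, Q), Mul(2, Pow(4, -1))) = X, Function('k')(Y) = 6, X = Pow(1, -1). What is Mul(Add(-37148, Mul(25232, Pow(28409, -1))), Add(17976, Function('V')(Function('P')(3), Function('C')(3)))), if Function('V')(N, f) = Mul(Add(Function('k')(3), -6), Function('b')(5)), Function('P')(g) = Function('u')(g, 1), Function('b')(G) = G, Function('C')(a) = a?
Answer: Rational(-18970293904800, 28409) ≈ -6.6776e+8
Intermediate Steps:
X = 1
Function('u')(r, Q) = Rational(1, 2) (Function('u')(r, Q) = Add(Rational(-1, 2), 1) = Rational(1, 2))
Function('P')(g) = Rational(1, 2)
Function('V')(N, f) = 0 (Function('V')(N, f) = Mul(Add(6, -6), 5) = Mul(0, 5) = 0)
Mul(Add(-37148, Mul(25232, Pow(28409, -1))), Add(17976, Function('V')(Function('P')(3), Function('C')(3)))) = Mul(Add(-37148, Mul(25232, Pow(28409, -1))), Add(17976, 0)) = Mul(Add(-37148, Mul(25232, Rational(1, 28409))), 17976) = Mul(Add(-37148, Rational(25232, 28409)), 17976) = Mul(Rational(-1055312300, 28409), 17976) = Rational(-18970293904800, 28409)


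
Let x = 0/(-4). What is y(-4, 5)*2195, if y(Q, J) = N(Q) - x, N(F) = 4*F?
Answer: -35120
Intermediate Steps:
x = 0 (x = 0*(-¼) = 0)
y(Q, J) = 4*Q (y(Q, J) = 4*Q - 1*0 = 4*Q + 0 = 4*Q)
y(-4, 5)*2195 = (4*(-4))*2195 = -16*2195 = -35120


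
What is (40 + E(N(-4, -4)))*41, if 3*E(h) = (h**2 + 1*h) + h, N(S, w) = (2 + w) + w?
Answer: 1968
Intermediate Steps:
N(S, w) = 2 + 2*w
E(h) = h**2/3 + 2*h/3 (E(h) = ((h**2 + 1*h) + h)/3 = ((h**2 + h) + h)/3 = ((h + h**2) + h)/3 = (h**2 + 2*h)/3 = h**2/3 + 2*h/3)
(40 + E(N(-4, -4)))*41 = (40 + (2 + 2*(-4))*(2 + (2 + 2*(-4)))/3)*41 = (40 + (2 - 8)*(2 + (2 - 8))/3)*41 = (40 + (1/3)*(-6)*(2 - 6))*41 = (40 + (1/3)*(-6)*(-4))*41 = (40 + 8)*41 = 48*41 = 1968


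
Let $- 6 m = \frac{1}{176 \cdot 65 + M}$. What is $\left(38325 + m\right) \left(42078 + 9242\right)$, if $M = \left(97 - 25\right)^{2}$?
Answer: $\frac{24522548645585}{12468} \approx 1.9668 \cdot 10^{9}$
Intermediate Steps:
$M = 5184$ ($M = 72^{2} = 5184$)
$m = - \frac{1}{99744}$ ($m = - \frac{1}{6 \left(176 \cdot 65 + 5184\right)} = - \frac{1}{6 \left(11440 + 5184\right)} = - \frac{1}{6 \cdot 16624} = \left(- \frac{1}{6}\right) \frac{1}{16624} = - \frac{1}{99744} \approx -1.0026 \cdot 10^{-5}$)
$\left(38325 + m\right) \left(42078 + 9242\right) = \left(38325 - \frac{1}{99744}\right) \left(42078 + 9242\right) = \frac{3822688799}{99744} \cdot 51320 = \frac{24522548645585}{12468}$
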